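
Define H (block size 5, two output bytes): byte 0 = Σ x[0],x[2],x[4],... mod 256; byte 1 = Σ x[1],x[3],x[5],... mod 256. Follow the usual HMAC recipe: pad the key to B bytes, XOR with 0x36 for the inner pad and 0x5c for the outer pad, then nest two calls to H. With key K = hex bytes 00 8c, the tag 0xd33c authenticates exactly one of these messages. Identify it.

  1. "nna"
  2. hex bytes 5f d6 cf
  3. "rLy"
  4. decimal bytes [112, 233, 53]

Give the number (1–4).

1

Key hex bytes 00 8c is 2 bytes ≤ B = 5; zero-pad to 5 bytes: K' = 00 8c 00 00 00.
K' ⊕ ipad = 36 ba 36 36 36; K' ⊕ opad = 5c d0 5c 5c 5c.
m1: inner = H(36 ba 36 36 36 6e 6e 61) = 10 bf; tag = H(5c d0 5c 5c 5c 10 bf) = d33c ← matches
m2: inner = H(36 ba 36 36 36 5f d6 cf) = 78 1e; tag = H(5c d0 5c 5c 5c 78 1e) = 32a4
m3: inner = H(36 ba 36 36 36 72 4c 79) = ee db; tag = H(5c d0 5c 5c 5c ee db) = ef1a
m4: inner = H(36 ba 36 36 36 70 e9 35) = 8b 95; tag = H(5c d0 5c 5c 5c 8b 95) = a9b7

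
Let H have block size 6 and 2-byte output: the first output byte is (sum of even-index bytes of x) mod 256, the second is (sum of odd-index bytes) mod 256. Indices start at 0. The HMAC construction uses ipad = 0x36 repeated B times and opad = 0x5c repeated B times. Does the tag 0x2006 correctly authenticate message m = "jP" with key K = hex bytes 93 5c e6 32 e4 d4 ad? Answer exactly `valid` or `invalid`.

valid

Key hex bytes 93 5c e6 32 e4 d4 ad is 7 bytes > B = 6, so hash it first: H(key) = 0a 62, then zero-pad to 6 bytes: K' = 0a 62 00 00 00 00.
K' ⊕ ipad = 3c 54 36 36 36 36; K' ⊕ opad = 56 3e 5c 5c 5c 5c.
Inner hash: even-index sum = 274 mod 256 = 18; odd-index sum = 272 mod 256 = 16 → 12 10.
Outer hash (recomputed tag): even-index sum = 288 mod 256 = 32; odd-index sum = 262 mod 256 = 6 → 20 06.
Recomputed tag = 2006; claimed = 2006 → match.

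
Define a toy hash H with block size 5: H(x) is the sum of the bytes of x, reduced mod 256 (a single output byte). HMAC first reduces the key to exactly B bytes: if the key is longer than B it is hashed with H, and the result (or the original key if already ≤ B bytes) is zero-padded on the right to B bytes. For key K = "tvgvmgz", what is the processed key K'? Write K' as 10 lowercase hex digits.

1500000000

|K| = 7 > B = 5, so first hash the key.
H(K): sum = 116+118+103+118+109+103+122 = 789; mod 256 = 21 → 15.
Zero-pad H(K) = 15 to 5 bytes: K' = 15 00 00 00 00.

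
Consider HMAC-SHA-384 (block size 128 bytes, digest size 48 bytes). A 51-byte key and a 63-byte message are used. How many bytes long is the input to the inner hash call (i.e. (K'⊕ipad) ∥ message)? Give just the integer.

Key is 51 ≤ 128 bytes, zero-padded: |K'| = 128.
Inner input = (K'⊕ipad) ∥ m → 128 + 63 = 191 bytes.

191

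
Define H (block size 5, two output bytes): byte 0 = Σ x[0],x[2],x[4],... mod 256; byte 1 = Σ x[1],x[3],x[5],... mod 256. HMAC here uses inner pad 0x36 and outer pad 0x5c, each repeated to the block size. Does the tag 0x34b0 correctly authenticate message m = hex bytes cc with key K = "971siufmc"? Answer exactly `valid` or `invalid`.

invalid

Key "971siufmc" = 39 37 31 73 69 75 66 6d 63 is 9 bytes > B = 5, so hash it first: H(key) = 9c 8c, then zero-pad to 5 bytes: K' = 9c 8c 00 00 00.
K' ⊕ ipad = aa ba 36 36 36; K' ⊕ opad = c0 d0 5c 5c 5c.
Inner hash: even-index sum = 278 mod 256 = 22; odd-index sum = 444 mod 256 = 188 → 16 bc.
Outer hash (recomputed tag): even-index sum = 564 mod 256 = 52; odd-index sum = 322 mod 256 = 66 → 34 42.
Recomputed tag = 3442; claimed = 34b0 → mismatch.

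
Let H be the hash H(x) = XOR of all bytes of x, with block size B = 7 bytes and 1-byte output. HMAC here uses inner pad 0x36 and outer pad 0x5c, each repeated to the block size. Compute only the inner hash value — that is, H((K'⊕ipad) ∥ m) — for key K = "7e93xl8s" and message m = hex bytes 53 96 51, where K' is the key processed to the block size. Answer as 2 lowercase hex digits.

a5

Key "7e93xl8s" = 37 65 39 33 78 6c 38 73 is 8 bytes > B = 7, so hash it first: H(key) = 07, then zero-pad to 7 bytes: K' = 07 00 00 00 00 00 00.
K' ⊕ ipad = 31 36 36 36 36 36 36.
Inner input = 31 36 36 36 36 36 36 ∥ 53 96 51.
Inner hash: XOR 31⊕36⊕36⊕36⊕36⊕36⊕36⊕53⊕96⊕51 = a5.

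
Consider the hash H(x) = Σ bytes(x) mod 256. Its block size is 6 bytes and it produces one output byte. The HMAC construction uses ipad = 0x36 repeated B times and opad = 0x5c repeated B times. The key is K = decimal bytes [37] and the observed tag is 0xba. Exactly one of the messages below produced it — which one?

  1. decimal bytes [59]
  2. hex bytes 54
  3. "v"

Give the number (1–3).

Key decimal bytes [37] = 25 is 1 byte ≤ B = 6; zero-pad to 6 bytes: K' = 25 00 00 00 00 00.
K' ⊕ ipad = 13 36 36 36 36 36; K' ⊕ opad = 79 5c 5c 5c 5c 5c.
m1: inner = H(13 36 36 36 36 36 3b) = 5c; tag = H(79 5c 5c 5c 5c 5c 5c) = a1
m2: inner = H(13 36 36 36 36 36 54) = 75; tag = H(79 5c 5c 5c 5c 5c 75) = ba ← matches
m3: inner = H(13 36 36 36 36 36 76) = 97; tag = H(79 5c 5c 5c 5c 5c 97) = dc

2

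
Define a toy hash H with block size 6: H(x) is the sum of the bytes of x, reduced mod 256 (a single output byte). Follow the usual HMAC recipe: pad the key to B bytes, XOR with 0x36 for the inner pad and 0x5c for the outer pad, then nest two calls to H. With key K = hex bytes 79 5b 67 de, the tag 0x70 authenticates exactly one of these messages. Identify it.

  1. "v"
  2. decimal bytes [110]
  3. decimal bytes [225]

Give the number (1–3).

Key hex bytes 79 5b 67 de is 4 bytes ≤ B = 6; zero-pad to 6 bytes: K' = 79 5b 67 de 00 00.
K' ⊕ ipad = 4f 6d 51 e8 36 36; K' ⊕ opad = 25 07 3b 82 5c 5c.
m1: inner = H(4f 6d 51 e8 36 36 76) = d7; tag = H(25 07 3b 82 5c 5c d7) = 78
m2: inner = H(4f 6d 51 e8 36 36 6e) = cf; tag = H(25 07 3b 82 5c 5c cf) = 70 ← matches
m3: inner = H(4f 6d 51 e8 36 36 e1) = 42; tag = H(25 07 3b 82 5c 5c 42) = e3

2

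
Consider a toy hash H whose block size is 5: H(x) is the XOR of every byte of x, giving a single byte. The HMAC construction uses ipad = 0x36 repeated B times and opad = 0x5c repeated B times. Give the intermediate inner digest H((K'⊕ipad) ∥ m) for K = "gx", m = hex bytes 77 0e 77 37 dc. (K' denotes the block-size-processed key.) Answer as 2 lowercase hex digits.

Key "gx" = 67 78 is 2 bytes ≤ B = 5; zero-pad to 5 bytes: K' = 67 78 00 00 00.
K' ⊕ ipad = 51 4e 36 36 36.
Inner input = 51 4e 36 36 36 ∥ 77 0e 77 37 dc.
Inner hash: XOR 51⊕4e⊕36⊕36⊕36⊕77⊕0e⊕77⊕37⊕dc = cc.

cc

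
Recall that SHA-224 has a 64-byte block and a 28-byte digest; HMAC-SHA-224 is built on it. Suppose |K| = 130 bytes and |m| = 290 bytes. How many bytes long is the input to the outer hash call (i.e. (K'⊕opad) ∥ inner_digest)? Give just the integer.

Key is 130 > 64 bytes, so it is hashed to 28 bytes then zero-padded to 64: |K'| = 64.
Outer input = (K'⊕opad) ∥ H(inner) → 64 + 28 = 92 bytes.

92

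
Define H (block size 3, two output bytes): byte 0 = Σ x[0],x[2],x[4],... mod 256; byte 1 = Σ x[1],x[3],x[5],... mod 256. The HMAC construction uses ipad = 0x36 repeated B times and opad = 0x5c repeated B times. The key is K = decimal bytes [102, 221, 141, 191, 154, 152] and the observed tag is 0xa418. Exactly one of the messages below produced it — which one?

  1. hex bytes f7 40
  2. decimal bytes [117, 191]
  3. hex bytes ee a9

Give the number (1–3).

Key decimal bytes [102, 221, 141, 191, 154, 152] = 66 dd 8d bf 9a 98 is 6 bytes > B = 3, so hash it first: H(key) = 8d 34, then zero-pad to 3 bytes: K' = 8d 34 00.
K' ⊕ ipad = bb 02 36; K' ⊕ opad = d1 68 5c.
m1: inner = H(bb 02 36 f7 40) = 31 f9; tag = H(d1 68 5c 31 f9) = 2699
m2: inner = H(bb 02 36 75 bf) = b0 77; tag = H(d1 68 5c b0 77) = a418 ← matches
m3: inner = H(bb 02 36 ee a9) = 9a f0; tag = H(d1 68 5c 9a f0) = 1d02

2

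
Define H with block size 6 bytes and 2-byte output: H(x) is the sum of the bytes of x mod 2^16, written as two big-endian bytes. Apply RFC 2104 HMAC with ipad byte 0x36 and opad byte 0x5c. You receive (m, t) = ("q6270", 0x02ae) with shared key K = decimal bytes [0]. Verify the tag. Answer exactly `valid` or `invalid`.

Key decimal bytes [0] = 00 is 1 byte ≤ B = 6; zero-pad to 6 bytes: K' = 00 00 00 00 00 00.
K' ⊕ ipad = 36 36 36 36 36 36; K' ⊕ opad = 5c 5c 5c 5c 5c 5c.
Inner hash: sum = 54+54+54+54+54+54+113+54+50+55+48 = 644 → 02 84.
Outer hash (recomputed tag): sum = 92+92+92+92+92+92+2+132 = 686 → 02 ae.
Recomputed tag = 02ae; claimed = 02ae → match.

valid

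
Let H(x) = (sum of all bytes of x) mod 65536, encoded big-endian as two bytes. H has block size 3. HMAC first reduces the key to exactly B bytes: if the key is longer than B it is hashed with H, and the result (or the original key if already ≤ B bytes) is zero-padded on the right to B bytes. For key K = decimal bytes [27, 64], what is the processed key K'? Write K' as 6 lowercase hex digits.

Key decimal bytes [27, 64] = 1b 40 is 2 bytes ≤ B = 3; zero-pad to 3 bytes: K' = 1b 40 00.

1b4000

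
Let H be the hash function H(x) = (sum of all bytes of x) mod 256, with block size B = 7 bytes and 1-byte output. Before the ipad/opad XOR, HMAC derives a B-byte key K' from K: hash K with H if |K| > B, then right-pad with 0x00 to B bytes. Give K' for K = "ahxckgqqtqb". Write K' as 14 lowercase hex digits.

|K| = 11 > B = 7, so first hash the key.
H(K): sum = 97+104+120+99+107+103+113+113+116+113+98 = 1183; mod 256 = 159 → 9f.
Zero-pad H(K) = 9f to 7 bytes: K' = 9f 00 00 00 00 00 00.

9f000000000000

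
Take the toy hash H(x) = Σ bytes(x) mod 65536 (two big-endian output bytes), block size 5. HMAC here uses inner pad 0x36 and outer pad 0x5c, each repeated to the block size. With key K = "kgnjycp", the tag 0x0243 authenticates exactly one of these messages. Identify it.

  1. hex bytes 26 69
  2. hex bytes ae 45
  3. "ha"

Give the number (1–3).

Key "kgnjycp" = 6b 67 6e 6a 79 63 70 is 7 bytes > B = 5, so hash it first: H(key) = 02 f6, then zero-pad to 5 bytes: K' = 02 f6 00 00 00.
K' ⊕ ipad = 34 c0 36 36 36; K' ⊕ opad = 5e aa 5c 5c 5c.
m1: inner = H(34 c0 36 36 36 26 69) = 02 25; tag = H(5e aa 5c 5c 5c 02 25) = 0243 ← matches
m2: inner = H(34 c0 36 36 36 ae 45) = 02 89; tag = H(5e aa 5c 5c 5c 02 89) = 02a7
m3: inner = H(34 c0 36 36 36 68 61) = 02 5f; tag = H(5e aa 5c 5c 5c 02 5f) = 027d

1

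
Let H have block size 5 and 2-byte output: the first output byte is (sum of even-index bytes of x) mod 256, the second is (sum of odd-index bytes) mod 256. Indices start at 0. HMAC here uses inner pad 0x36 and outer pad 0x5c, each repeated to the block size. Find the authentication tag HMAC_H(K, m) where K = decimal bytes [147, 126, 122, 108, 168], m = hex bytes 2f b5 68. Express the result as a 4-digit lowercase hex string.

2296

Key decimal bytes [147, 126, 122, 108, 168] = 93 7e 7a 6c a8 is exactly B = 5 bytes: K' = 93 7e 7a 6c a8.
K' ⊕ ipad = a5 48 4c 5a 9e.  K' ⊕ opad = cf 22 26 30 f4.
Inner input = (K'⊕ipad) ∥ m = a5 48 4c 5a 9e ∥ 2f b5 68.
Inner hash: even-index sum = 580 mod 256 = 68; odd-index sum = 313 mod 256 = 57 → 44 39.
Outer input = (K'⊕opad) ∥ inner = cf 22 26 30 f4 ∥ 44 39.
Outer hash (tag): even-index sum = 546 mod 256 = 34; odd-index sum = 150 mod 256 = 150 → 22 96.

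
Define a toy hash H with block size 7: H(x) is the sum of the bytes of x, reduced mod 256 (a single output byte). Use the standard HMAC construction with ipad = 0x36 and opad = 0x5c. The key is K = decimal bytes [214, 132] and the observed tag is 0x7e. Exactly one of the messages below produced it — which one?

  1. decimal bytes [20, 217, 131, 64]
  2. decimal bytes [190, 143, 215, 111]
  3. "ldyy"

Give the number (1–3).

Key decimal bytes [214, 132] = d6 84 is 2 bytes ≤ B = 7; zero-pad to 7 bytes: K' = d6 84 00 00 00 00 00.
K' ⊕ ipad = e0 b2 36 36 36 36 36; K' ⊕ opad = 8a d8 5c 5c 5c 5c 5c.
m1: inner = H(e0 b2 36 36 36 36 36 14 d9 83 40) = 50; tag = H(8a d8 5c 5c 5c 5c 5c 50) = 7e ← matches
m2: inner = H(e0 b2 36 36 36 36 36 be 8f d7 6f) = 33; tag = H(8a d8 5c 5c 5c 5c 5c 33) = 61
m3: inner = H(e0 b2 36 36 36 36 36 6c 64 79 79) = 62; tag = H(8a d8 5c 5c 5c 5c 5c 62) = 90

1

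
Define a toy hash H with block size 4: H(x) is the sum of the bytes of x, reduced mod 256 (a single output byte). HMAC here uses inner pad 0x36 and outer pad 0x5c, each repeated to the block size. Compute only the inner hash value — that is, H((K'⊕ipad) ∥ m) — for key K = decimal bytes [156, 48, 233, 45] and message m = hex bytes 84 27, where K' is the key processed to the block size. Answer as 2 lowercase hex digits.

55

Key decimal bytes [156, 48, 233, 45] = 9c 30 e9 2d is exactly B = 4 bytes: K' = 9c 30 e9 2d.
K' ⊕ ipad = aa 06 df 1b.
Inner input = aa 06 df 1b ∥ 84 27.
Inner hash: sum = 170+6+223+27+132+39 = 597; mod 256 = 85 → 55.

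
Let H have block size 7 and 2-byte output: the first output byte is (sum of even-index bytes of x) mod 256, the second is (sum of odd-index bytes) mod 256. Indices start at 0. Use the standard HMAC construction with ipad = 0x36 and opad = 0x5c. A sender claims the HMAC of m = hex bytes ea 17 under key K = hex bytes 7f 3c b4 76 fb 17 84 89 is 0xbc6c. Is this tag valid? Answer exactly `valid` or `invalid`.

invalid

Key hex bytes 7f 3c b4 76 fb 17 84 89 is 8 bytes > B = 7, so hash it first: H(key) = b2 52, then zero-pad to 7 bytes: K' = b2 52 00 00 00 00 00.
K' ⊕ ipad = 84 64 36 36 36 36 36; K' ⊕ opad = ee 0e 5c 5c 5c 5c 5c.
Inner hash: even-index sum = 317 mod 256 = 61; odd-index sum = 442 mod 256 = 186 → 3d ba.
Outer hash (recomputed tag): even-index sum = 700 mod 256 = 188; odd-index sum = 259 mod 256 = 3 → bc 03.
Recomputed tag = bc03; claimed = bc6c → mismatch.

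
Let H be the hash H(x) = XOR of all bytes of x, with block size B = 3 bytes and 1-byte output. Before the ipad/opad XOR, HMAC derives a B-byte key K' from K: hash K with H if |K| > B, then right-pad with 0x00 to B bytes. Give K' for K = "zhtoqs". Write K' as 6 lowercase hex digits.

0b0000

|K| = 6 > B = 3, so first hash the key.
H(K): XOR 7a⊕68⊕74⊕6f⊕71⊕73 = 0b.
Zero-pad H(K) = 0b to 3 bytes: K' = 0b 00 00.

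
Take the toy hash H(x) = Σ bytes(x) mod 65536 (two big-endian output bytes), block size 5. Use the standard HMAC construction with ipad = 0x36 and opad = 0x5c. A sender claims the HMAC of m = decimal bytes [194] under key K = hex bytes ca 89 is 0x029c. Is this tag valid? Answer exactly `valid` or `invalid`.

invalid

Key hex bytes ca 89 is 2 bytes ≤ B = 5; zero-pad to 5 bytes: K' = ca 89 00 00 00.
K' ⊕ ipad = fc bf 36 36 36; K' ⊕ opad = 96 d5 5c 5c 5c.
Inner hash: sum = 252+191+54+54+54+194 = 799 → 03 1f.
Outer hash (recomputed tag): sum = 150+213+92+92+92+3+31 = 673 → 02 a1.
Recomputed tag = 02a1; claimed = 029c → mismatch.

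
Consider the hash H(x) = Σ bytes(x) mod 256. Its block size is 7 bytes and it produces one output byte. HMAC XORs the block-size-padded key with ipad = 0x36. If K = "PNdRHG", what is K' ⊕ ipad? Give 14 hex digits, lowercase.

667852647e7136

Key "PNdRHG" = 50 4e 64 52 48 47 is 6 bytes ≤ B = 7; zero-pad to 7 bytes: K' = 50 4e 64 52 48 47 00.
XOR each byte with 0x36: 50⊕36=66, 4e⊕36=78, 64⊕36=52, 52⊕36=64, 48⊕36=7e, 47⊕36=71, 00⊕36=36.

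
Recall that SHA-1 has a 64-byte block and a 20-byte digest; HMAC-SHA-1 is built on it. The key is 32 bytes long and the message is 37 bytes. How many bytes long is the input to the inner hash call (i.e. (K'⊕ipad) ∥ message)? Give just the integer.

101

Key is 32 ≤ 64 bytes, zero-padded: |K'| = 64.
Inner input = (K'⊕ipad) ∥ m → 64 + 37 = 101 bytes.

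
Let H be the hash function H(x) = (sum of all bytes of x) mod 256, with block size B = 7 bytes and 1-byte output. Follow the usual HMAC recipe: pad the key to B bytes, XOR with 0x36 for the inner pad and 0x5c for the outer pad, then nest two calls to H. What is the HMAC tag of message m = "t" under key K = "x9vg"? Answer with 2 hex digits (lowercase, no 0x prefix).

06

Key "x9vg" = 78 39 76 67 is 4 bytes ≤ B = 7; zero-pad to 7 bytes: K' = 78 39 76 67 00 00 00.
K' ⊕ ipad = 4e 0f 40 51 36 36 36.  K' ⊕ opad = 24 65 2a 3b 5c 5c 5c.
Inner input = (K'⊕ipad) ∥ m = 4e 0f 40 51 36 36 36 ∥ 74.
Inner hash: sum = 78+15+64+81+54+54+54+116 = 516; mod 256 = 4 → 04.
Outer input = (K'⊕opad) ∥ inner = 24 65 2a 3b 5c 5c 5c ∥ 04.
Outer hash (tag): sum = 36+101+42+59+92+92+92+4 = 518; mod 256 = 6 → 06.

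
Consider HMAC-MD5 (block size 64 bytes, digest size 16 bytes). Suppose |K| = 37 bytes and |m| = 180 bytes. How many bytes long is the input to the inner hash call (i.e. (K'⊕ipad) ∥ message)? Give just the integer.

Key is 37 ≤ 64 bytes, zero-padded: |K'| = 64.
Inner input = (K'⊕ipad) ∥ m → 64 + 180 = 244 bytes.

244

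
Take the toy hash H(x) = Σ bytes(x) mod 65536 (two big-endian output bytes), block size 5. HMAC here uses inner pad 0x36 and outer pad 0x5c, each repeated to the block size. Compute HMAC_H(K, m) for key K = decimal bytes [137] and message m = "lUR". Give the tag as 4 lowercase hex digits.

02f1

Key decimal bytes [137] = 89 is 1 byte ≤ B = 5; zero-pad to 5 bytes: K' = 89 00 00 00 00.
K' ⊕ ipad = bf 36 36 36 36.  K' ⊕ opad = d5 5c 5c 5c 5c.
Inner input = (K'⊕ipad) ∥ m = bf 36 36 36 36 ∥ 6c 55 52.
Inner hash: sum = 191+54+54+54+54+108+85+82 = 682 → 02 aa.
Outer input = (K'⊕opad) ∥ inner = d5 5c 5c 5c 5c ∥ 02 aa.
Outer hash (tag): sum = 213+92+92+92+92+2+170 = 753 → 02 f1.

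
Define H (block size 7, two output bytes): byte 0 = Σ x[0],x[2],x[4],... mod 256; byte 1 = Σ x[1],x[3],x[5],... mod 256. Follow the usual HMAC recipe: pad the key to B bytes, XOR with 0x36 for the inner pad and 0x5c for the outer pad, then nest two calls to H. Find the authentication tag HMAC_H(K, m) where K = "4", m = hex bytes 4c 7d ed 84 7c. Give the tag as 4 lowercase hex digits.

d3b9

Key "4" = 34 is 1 byte ≤ B = 7; zero-pad to 7 bytes: K' = 34 00 00 00 00 00 00.
K' ⊕ ipad = 02 36 36 36 36 36 36.  K' ⊕ opad = 68 5c 5c 5c 5c 5c 5c.
Inner input = (K'⊕ipad) ∥ m = 02 36 36 36 36 36 36 ∥ 4c 7d ed 84 7c.
Inner hash: even-index sum = 421 mod 256 = 165; odd-index sum = 599 mod 256 = 87 → a5 57.
Outer input = (K'⊕opad) ∥ inner = 68 5c 5c 5c 5c 5c 5c ∥ a5 57.
Outer hash (tag): even-index sum = 467 mod 256 = 211; odd-index sum = 441 mod 256 = 185 → d3 b9.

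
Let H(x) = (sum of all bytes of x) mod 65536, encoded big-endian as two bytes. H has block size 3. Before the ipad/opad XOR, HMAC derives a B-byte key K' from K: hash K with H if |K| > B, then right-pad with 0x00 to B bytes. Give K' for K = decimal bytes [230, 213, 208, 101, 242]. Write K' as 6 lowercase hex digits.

|K| = 5 > B = 3, so first hash the key.
H(K): sum = 230+213+208+101+242 = 994 → 03 e2.
Zero-pad H(K) = 03 e2 to 3 bytes: K' = 03 e2 00.

03e200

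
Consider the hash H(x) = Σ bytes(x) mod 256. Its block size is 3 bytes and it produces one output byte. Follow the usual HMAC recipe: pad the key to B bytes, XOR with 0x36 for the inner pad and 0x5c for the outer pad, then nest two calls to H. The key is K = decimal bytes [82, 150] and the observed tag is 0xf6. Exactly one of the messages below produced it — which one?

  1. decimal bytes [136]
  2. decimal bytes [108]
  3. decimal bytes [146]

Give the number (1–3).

Key decimal bytes [82, 150] = 52 96 is 2 bytes ≤ B = 3; zero-pad to 3 bytes: K' = 52 96 00.
K' ⊕ ipad = 64 a0 36; K' ⊕ opad = 0e ca 5c.
m1: inner = H(64 a0 36 88) = c2; tag = H(0e ca 5c c2) = f6 ← matches
m2: inner = H(64 a0 36 6c) = a6; tag = H(0e ca 5c a6) = da
m3: inner = H(64 a0 36 92) = cc; tag = H(0e ca 5c cc) = 00

1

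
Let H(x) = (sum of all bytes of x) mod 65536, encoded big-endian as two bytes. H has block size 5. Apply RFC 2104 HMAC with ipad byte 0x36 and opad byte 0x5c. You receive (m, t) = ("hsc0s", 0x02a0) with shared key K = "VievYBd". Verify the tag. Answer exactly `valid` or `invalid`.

Key "VievYBd" = 56 69 65 76 59 42 64 is 7 bytes > B = 5, so hash it first: H(key) = 02 99, then zero-pad to 5 bytes: K' = 02 99 00 00 00.
K' ⊕ ipad = 34 af 36 36 36; K' ⊕ opad = 5e c5 5c 5c 5c.
Inner hash: sum = 52+175+54+54+54+104+115+99+48+115 = 870 → 03 66.
Outer hash (recomputed tag): sum = 94+197+92+92+92+3+102 = 672 → 02 a0.
Recomputed tag = 02a0; claimed = 02a0 → match.

valid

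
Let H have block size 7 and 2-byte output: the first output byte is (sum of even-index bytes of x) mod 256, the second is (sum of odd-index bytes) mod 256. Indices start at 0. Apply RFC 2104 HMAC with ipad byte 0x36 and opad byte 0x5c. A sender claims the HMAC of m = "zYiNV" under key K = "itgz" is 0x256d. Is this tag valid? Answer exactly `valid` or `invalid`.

valid

Key "itgz" = 69 74 67 7a is 4 bytes ≤ B = 7; zero-pad to 7 bytes: K' = 69 74 67 7a 00 00 00.
K' ⊕ ipad = 5f 42 51 4c 36 36 36; K' ⊕ opad = 35 28 3b 26 5c 5c 5c.
Inner hash: even-index sum = 451 mod 256 = 195; odd-index sum = 509 mod 256 = 253 → c3 fd.
Outer hash (recomputed tag): even-index sum = 549 mod 256 = 37; odd-index sum = 365 mod 256 = 109 → 25 6d.
Recomputed tag = 256d; claimed = 256d → match.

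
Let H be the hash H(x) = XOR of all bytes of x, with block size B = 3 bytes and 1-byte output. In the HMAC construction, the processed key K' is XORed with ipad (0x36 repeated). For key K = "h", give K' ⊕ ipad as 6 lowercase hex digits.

Key "h" = 68 is 1 byte ≤ B = 3; zero-pad to 3 bytes: K' = 68 00 00.
XOR each byte with 0x36: 68⊕36=5e, 00⊕36=36, 00⊕36=36.

5e3636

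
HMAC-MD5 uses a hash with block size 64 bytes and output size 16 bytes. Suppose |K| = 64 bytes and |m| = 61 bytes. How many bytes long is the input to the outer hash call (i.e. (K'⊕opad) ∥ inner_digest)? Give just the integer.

80

Key is 64 ≤ 64 bytes, zero-padded: |K'| = 64.
Outer input = (K'⊕opad) ∥ H(inner) → 64 + 16 = 80 bytes.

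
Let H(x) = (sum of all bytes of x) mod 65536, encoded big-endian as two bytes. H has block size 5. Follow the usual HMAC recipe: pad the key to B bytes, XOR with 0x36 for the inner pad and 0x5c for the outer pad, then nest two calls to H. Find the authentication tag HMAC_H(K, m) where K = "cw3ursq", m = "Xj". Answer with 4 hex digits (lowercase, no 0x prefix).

027e

Key "cw3ursq" = 63 77 33 75 72 73 71 is 7 bytes > B = 5, so hash it first: H(key) = 02 d8, then zero-pad to 5 bytes: K' = 02 d8 00 00 00.
K' ⊕ ipad = 34 ee 36 36 36.  K' ⊕ opad = 5e 84 5c 5c 5c.
Inner input = (K'⊕ipad) ∥ m = 34 ee 36 36 36 ∥ 58 6a.
Inner hash: sum = 52+238+54+54+54+88+106 = 646 → 02 86.
Outer input = (K'⊕opad) ∥ inner = 5e 84 5c 5c 5c ∥ 02 86.
Outer hash (tag): sum = 94+132+92+92+92+2+134 = 638 → 02 7e.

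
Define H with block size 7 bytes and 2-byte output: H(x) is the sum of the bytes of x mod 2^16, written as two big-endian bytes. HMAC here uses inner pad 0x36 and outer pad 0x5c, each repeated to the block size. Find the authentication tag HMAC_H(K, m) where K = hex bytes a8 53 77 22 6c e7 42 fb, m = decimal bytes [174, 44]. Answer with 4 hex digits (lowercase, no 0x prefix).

02ca

Key hex bytes a8 53 77 22 6c e7 42 fb is 8 bytes > B = 7, so hash it first: H(key) = 04 24, then zero-pad to 7 bytes: K' = 04 24 00 00 00 00 00.
K' ⊕ ipad = 32 12 36 36 36 36 36.  K' ⊕ opad = 58 78 5c 5c 5c 5c 5c.
Inner input = (K'⊕ipad) ∥ m = 32 12 36 36 36 36 36 ∥ ae 2c.
Inner hash: sum = 50+18+54+54+54+54+54+174+44 = 556 → 02 2c.
Outer input = (K'⊕opad) ∥ inner = 58 78 5c 5c 5c 5c 5c ∥ 02 2c.
Outer hash (tag): sum = 88+120+92+92+92+92+92+2+44 = 714 → 02 ca.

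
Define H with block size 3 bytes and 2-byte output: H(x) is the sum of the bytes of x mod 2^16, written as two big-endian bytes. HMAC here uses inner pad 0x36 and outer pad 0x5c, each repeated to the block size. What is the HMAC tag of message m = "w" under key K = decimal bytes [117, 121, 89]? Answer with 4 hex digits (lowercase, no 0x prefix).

00cc

Key decimal bytes [117, 121, 89] = 75 79 59 is exactly B = 3 bytes: K' = 75 79 59.
K' ⊕ ipad = 43 4f 6f.  K' ⊕ opad = 29 25 05.
Inner input = (K'⊕ipad) ∥ m = 43 4f 6f ∥ 77.
Inner hash: sum = 67+79+111+119 = 376 → 01 78.
Outer input = (K'⊕opad) ∥ inner = 29 25 05 ∥ 01 78.
Outer hash (tag): sum = 41+37+5+1+120 = 204 → 00 cc.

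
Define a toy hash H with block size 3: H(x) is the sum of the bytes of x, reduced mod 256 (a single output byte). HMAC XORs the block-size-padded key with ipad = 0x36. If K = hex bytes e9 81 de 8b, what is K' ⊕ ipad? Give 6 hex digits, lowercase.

Key hex bytes e9 81 de 8b is 4 bytes > B = 3, so hash it first: H(key) = d3, then zero-pad to 3 bytes: K' = d3 00 00.
XOR each byte with 0x36: d3⊕36=e5, 00⊕36=36, 00⊕36=36.

e53636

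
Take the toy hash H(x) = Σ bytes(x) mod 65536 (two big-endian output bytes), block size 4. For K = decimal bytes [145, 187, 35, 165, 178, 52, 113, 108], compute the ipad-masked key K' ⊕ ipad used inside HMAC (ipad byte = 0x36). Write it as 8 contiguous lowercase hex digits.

Key decimal bytes [145, 187, 35, 165, 178, 52, 113, 108] = 91 bb 23 a5 b2 34 71 6c is 8 bytes > B = 4, so hash it first: H(key) = 03 d7, then zero-pad to 4 bytes: K' = 03 d7 00 00.
XOR each byte with 0x36: 03⊕36=35, d7⊕36=e1, 00⊕36=36, 00⊕36=36.

35e13636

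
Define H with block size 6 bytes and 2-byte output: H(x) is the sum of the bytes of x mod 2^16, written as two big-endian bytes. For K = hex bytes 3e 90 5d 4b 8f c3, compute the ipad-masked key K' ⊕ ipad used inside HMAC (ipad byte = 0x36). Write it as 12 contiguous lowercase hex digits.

Key hex bytes 3e 90 5d 4b 8f c3 is exactly B = 6 bytes: K' = 3e 90 5d 4b 8f c3.
XOR each byte with 0x36: 3e⊕36=08, 90⊕36=a6, 5d⊕36=6b, 4b⊕36=7d, 8f⊕36=b9, c3⊕36=f5.

08a66b7db9f5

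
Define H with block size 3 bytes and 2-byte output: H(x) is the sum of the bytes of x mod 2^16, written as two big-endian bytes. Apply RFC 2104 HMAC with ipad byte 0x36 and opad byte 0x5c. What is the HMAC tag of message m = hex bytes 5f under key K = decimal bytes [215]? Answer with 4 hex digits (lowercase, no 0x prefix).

01f0

Key decimal bytes [215] = d7 is 1 byte ≤ B = 3; zero-pad to 3 bytes: K' = d7 00 00.
K' ⊕ ipad = e1 36 36.  K' ⊕ opad = 8b 5c 5c.
Inner input = (K'⊕ipad) ∥ m = e1 36 36 ∥ 5f.
Inner hash: sum = 225+54+54+95 = 428 → 01 ac.
Outer input = (K'⊕opad) ∥ inner = 8b 5c 5c ∥ 01 ac.
Outer hash (tag): sum = 139+92+92+1+172 = 496 → 01 f0.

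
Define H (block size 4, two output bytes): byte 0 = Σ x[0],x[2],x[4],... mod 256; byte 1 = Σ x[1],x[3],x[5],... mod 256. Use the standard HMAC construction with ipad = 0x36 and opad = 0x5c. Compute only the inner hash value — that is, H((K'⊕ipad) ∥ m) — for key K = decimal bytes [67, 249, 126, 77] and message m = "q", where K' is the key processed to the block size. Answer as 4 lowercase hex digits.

2e4a

Key decimal bytes [67, 249, 126, 77] = 43 f9 7e 4d is exactly B = 4 bytes: K' = 43 f9 7e 4d.
K' ⊕ ipad = 75 cf 48 7b.
Inner input = 75 cf 48 7b ∥ 71.
Inner hash: even-index sum = 302 mod 256 = 46; odd-index sum = 330 mod 256 = 74 → 2e 4a.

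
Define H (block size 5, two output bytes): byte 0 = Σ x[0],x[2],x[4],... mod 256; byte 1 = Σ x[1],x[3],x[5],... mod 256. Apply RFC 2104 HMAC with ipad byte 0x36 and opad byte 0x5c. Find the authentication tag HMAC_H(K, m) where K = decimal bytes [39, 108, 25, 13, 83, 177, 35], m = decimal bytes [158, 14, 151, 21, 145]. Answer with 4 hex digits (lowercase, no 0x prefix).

bae1

Key decimal bytes [39, 108, 25, 13, 83, 177, 35] = 27 6c 19 0d 53 b1 23 is 7 bytes > B = 5, so hash it first: H(key) = b6 2a, then zero-pad to 5 bytes: K' = b6 2a 00 00 00.
K' ⊕ ipad = 80 1c 36 36 36.  K' ⊕ opad = ea 76 5c 5c 5c.
Inner input = (K'⊕ipad) ∥ m = 80 1c 36 36 36 ∥ 9e 0e 97 15 91.
Inner hash: even-index sum = 271 mod 256 = 15; odd-index sum = 536 mod 256 = 24 → 0f 18.
Outer input = (K'⊕opad) ∥ inner = ea 76 5c 5c 5c ∥ 0f 18.
Outer hash (tag): even-index sum = 442 mod 256 = 186; odd-index sum = 225 mod 256 = 225 → ba e1.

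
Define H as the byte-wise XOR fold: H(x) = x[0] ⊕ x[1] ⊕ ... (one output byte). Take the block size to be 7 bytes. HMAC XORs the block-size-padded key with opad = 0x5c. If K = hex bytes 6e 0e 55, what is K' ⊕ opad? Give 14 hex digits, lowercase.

Key hex bytes 6e 0e 55 is 3 bytes ≤ B = 7; zero-pad to 7 bytes: K' = 6e 0e 55 00 00 00 00.
XOR each byte with 0x5c: 6e⊕5c=32, 0e⊕5c=52, 55⊕5c=09, 00⊕5c=5c, 00⊕5c=5c, 00⊕5c=5c, 00⊕5c=5c.

3252095c5c5c5c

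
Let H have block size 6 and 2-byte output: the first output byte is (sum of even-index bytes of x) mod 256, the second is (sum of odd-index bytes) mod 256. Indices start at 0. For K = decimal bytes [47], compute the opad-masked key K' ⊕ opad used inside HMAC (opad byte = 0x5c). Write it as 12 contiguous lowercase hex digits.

735c5c5c5c5c

Key decimal bytes [47] = 2f is 1 byte ≤ B = 6; zero-pad to 6 bytes: K' = 2f 00 00 00 00 00.
XOR each byte with 0x5c: 2f⊕5c=73, 00⊕5c=5c, 00⊕5c=5c, 00⊕5c=5c, 00⊕5c=5c, 00⊕5c=5c.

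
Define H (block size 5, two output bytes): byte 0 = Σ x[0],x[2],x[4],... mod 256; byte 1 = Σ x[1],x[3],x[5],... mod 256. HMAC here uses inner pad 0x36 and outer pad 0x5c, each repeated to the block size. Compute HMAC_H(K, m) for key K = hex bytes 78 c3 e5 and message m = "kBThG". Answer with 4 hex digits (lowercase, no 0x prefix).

Key hex bytes 78 c3 e5 is 3 bytes ≤ B = 5; zero-pad to 5 bytes: K' = 78 c3 e5 00 00.
K' ⊕ ipad = 4e f5 d3 36 36.  K' ⊕ opad = 24 9f b9 5c 5c.
Inner input = (K'⊕ipad) ∥ m = 4e f5 d3 36 36 ∥ 6b 42 54 68 47.
Inner hash: even-index sum = 513 mod 256 = 1; odd-index sum = 561 mod 256 = 49 → 01 31.
Outer input = (K'⊕opad) ∥ inner = 24 9f b9 5c 5c ∥ 01 31.
Outer hash (tag): even-index sum = 362 mod 256 = 106; odd-index sum = 252 mod 256 = 252 → 6a fc.

6afc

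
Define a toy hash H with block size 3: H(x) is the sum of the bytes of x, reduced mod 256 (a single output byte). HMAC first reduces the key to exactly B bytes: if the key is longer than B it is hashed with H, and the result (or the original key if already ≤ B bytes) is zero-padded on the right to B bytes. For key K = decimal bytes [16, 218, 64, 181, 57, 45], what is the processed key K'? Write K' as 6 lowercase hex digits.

|K| = 6 > B = 3, so first hash the key.
H(K): sum = 16+218+64+181+57+45 = 581; mod 256 = 69 → 45.
Zero-pad H(K) = 45 to 3 bytes: K' = 45 00 00.

450000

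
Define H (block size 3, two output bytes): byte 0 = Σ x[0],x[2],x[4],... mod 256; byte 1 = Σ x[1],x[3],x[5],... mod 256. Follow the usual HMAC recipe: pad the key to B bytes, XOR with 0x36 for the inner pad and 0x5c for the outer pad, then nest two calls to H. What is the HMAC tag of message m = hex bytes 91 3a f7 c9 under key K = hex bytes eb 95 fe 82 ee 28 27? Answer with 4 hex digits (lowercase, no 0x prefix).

8f64

Key hex bytes eb 95 fe 82 ee 28 27 is 7 bytes > B = 3, so hash it first: H(key) = fe 3f, then zero-pad to 3 bytes: K' = fe 3f 00.
K' ⊕ ipad = c8 09 36.  K' ⊕ opad = a2 63 5c.
Inner input = (K'⊕ipad) ∥ m = c8 09 36 ∥ 91 3a f7 c9.
Inner hash: even-index sum = 513 mod 256 = 1; odd-index sum = 401 mod 256 = 145 → 01 91.
Outer input = (K'⊕opad) ∥ inner = a2 63 5c ∥ 01 91.
Outer hash (tag): even-index sum = 399 mod 256 = 143; odd-index sum = 100 mod 256 = 100 → 8f 64.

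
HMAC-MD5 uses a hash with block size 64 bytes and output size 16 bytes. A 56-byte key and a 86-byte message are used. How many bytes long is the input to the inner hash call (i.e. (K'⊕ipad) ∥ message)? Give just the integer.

Key is 56 ≤ 64 bytes, zero-padded: |K'| = 64.
Inner input = (K'⊕ipad) ∥ m → 64 + 86 = 150 bytes.

150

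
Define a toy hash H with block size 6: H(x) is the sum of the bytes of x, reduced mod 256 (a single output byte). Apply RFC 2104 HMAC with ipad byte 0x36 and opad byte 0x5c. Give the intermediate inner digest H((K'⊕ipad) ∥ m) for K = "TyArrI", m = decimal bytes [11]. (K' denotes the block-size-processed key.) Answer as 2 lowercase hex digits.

Key "TyArrI" = 54 79 41 72 72 49 is exactly B = 6 bytes: K' = 54 79 41 72 72 49.
K' ⊕ ipad = 62 4f 77 44 44 7f.
Inner input = 62 4f 77 44 44 7f ∥ 0b.
Inner hash: sum = 98+79+119+68+68+127+11 = 570; mod 256 = 58 → 3a.

3a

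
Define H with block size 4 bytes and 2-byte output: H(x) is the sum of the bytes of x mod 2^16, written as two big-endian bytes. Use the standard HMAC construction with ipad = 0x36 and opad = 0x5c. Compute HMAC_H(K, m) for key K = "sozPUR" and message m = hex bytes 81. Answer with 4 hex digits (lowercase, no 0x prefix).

01ac

Key "sozPUR" = 73 6f 7a 50 55 52 is 6 bytes > B = 4, so hash it first: H(key) = 02 53, then zero-pad to 4 bytes: K' = 02 53 00 00.
K' ⊕ ipad = 34 65 36 36.  K' ⊕ opad = 5e 0f 5c 5c.
Inner input = (K'⊕ipad) ∥ m = 34 65 36 36 ∥ 81.
Inner hash: sum = 52+101+54+54+129 = 390 → 01 86.
Outer input = (K'⊕opad) ∥ inner = 5e 0f 5c 5c ∥ 01 86.
Outer hash (tag): sum = 94+15+92+92+1+134 = 428 → 01 ac.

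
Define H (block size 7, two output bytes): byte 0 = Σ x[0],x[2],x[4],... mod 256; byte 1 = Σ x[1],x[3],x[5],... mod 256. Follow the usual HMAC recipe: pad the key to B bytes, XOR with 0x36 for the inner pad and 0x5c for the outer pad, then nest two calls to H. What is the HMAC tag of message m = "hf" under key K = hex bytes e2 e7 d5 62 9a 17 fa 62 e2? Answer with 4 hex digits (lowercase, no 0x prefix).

4d79

Key hex bytes e2 e7 d5 62 9a 17 fa 62 e2 is 9 bytes > B = 7, so hash it first: H(key) = 2d c2, then zero-pad to 7 bytes: K' = 2d c2 00 00 00 00 00.
K' ⊕ ipad = 1b f4 36 36 36 36 36.  K' ⊕ opad = 71 9e 5c 5c 5c 5c 5c.
Inner input = (K'⊕ipad) ∥ m = 1b f4 36 36 36 36 36 ∥ 68 66.
Inner hash: even-index sum = 291 mod 256 = 35; odd-index sum = 456 mod 256 = 200 → 23 c8.
Outer input = (K'⊕opad) ∥ inner = 71 9e 5c 5c 5c 5c 5c ∥ 23 c8.
Outer hash (tag): even-index sum = 589 mod 256 = 77; odd-index sum = 377 mod 256 = 121 → 4d 79.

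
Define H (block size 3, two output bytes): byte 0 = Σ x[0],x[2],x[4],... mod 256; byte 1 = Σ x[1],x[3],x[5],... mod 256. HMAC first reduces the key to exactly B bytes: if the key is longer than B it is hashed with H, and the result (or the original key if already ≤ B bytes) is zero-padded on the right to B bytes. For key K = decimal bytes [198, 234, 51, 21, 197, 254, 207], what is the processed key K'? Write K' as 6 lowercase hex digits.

8dfd00

|K| = 7 > B = 3, so first hash the key.
H(K): even-index sum = 653 mod 256 = 141; odd-index sum = 509 mod 256 = 253 → 8d fd.
Zero-pad H(K) = 8d fd to 3 bytes: K' = 8d fd 00.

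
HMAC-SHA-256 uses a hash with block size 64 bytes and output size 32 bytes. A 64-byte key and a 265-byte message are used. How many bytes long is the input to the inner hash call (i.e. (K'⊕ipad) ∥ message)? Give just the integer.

Key is 64 ≤ 64 bytes, zero-padded: |K'| = 64.
Inner input = (K'⊕ipad) ∥ m → 64 + 265 = 329 bytes.

329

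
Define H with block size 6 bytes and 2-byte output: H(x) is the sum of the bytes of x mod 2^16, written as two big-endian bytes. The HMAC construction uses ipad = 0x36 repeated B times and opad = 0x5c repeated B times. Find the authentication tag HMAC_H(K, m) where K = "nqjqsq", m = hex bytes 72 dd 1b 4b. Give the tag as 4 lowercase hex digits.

01a4

Key "nqjqsq" = 6e 71 6a 71 73 71 is exactly B = 6 bytes: K' = 6e 71 6a 71 73 71.
K' ⊕ ipad = 58 47 5c 47 45 47.  K' ⊕ opad = 32 2d 36 2d 2f 2d.
Inner input = (K'⊕ipad) ∥ m = 58 47 5c 47 45 47 ∥ 72 dd 1b 4b.
Inner hash: sum = 88+71+92+71+69+71+114+221+27+75 = 899 → 03 83.
Outer input = (K'⊕opad) ∥ inner = 32 2d 36 2d 2f 2d ∥ 03 83.
Outer hash (tag): sum = 50+45+54+45+47+45+3+131 = 420 → 01 a4.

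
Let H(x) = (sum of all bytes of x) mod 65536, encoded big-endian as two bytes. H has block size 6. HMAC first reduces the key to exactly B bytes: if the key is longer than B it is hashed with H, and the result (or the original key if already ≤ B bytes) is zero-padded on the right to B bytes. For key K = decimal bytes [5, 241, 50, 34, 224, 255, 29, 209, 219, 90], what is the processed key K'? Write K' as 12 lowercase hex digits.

054c00000000

|K| = 10 > B = 6, so first hash the key.
H(K): sum = 5+241+50+34+224+255+29+209+219+90 = 1356 → 05 4c.
Zero-pad H(K) = 05 4c to 6 bytes: K' = 05 4c 00 00 00 00.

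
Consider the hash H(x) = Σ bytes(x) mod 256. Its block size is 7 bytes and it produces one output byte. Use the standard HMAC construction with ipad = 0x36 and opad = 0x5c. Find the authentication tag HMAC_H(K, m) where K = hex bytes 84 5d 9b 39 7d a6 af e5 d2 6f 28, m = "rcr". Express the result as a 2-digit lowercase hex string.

Key hex bytes 84 5d 9b 39 7d a6 af e5 d2 6f 28 is 11 bytes > B = 7, so hash it first: H(key) = d5, then zero-pad to 7 bytes: K' = d5 00 00 00 00 00 00.
K' ⊕ ipad = e3 36 36 36 36 36 36.  K' ⊕ opad = 89 5c 5c 5c 5c 5c 5c.
Inner input = (K'⊕ipad) ∥ m = e3 36 36 36 36 36 36 ∥ 72 63 72.
Inner hash: sum = 227+54+54+54+54+54+54+114+99+114 = 878; mod 256 = 110 → 6e.
Outer input = (K'⊕opad) ∥ inner = 89 5c 5c 5c 5c 5c 5c ∥ 6e.
Outer hash (tag): sum = 137+92+92+92+92+92+92+110 = 799; mod 256 = 31 → 1f.

1f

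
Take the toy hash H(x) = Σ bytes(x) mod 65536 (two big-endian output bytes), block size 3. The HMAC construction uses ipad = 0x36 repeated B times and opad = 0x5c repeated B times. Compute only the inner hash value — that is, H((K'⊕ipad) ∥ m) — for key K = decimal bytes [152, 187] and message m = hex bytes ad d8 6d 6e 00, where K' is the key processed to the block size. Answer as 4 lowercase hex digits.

Key decimal bytes [152, 187] = 98 bb is 2 bytes ≤ B = 3; zero-pad to 3 bytes: K' = 98 bb 00.
K' ⊕ ipad = ae 8d 36.
Inner input = ae 8d 36 ∥ ad d8 6d 6e 00.
Inner hash: sum = 174+141+54+173+216+109+110+0 = 977 → 03 d1.

03d1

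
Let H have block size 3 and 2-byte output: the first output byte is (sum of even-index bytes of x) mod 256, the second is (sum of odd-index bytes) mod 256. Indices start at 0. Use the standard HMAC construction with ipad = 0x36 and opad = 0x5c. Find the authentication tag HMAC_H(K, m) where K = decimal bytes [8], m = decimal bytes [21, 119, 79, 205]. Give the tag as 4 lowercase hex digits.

4a14

Key decimal bytes [8] = 08 is 1 byte ≤ B = 3; zero-pad to 3 bytes: K' = 08 00 00.
K' ⊕ ipad = 3e 36 36.  K' ⊕ opad = 54 5c 5c.
Inner input = (K'⊕ipad) ∥ m = 3e 36 36 ∥ 15 77 4f cd.
Inner hash: even-index sum = 440 mod 256 = 184; odd-index sum = 154 mod 256 = 154 → b8 9a.
Outer input = (K'⊕opad) ∥ inner = 54 5c 5c ∥ b8 9a.
Outer hash (tag): even-index sum = 330 mod 256 = 74; odd-index sum = 276 mod 256 = 20 → 4a 14.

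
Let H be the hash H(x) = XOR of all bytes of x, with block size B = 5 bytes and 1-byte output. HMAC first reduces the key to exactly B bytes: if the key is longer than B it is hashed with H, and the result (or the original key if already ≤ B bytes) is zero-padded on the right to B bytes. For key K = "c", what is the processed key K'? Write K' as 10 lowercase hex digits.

Key "c" = 63 is 1 byte ≤ B = 5; zero-pad to 5 bytes: K' = 63 00 00 00 00.

6300000000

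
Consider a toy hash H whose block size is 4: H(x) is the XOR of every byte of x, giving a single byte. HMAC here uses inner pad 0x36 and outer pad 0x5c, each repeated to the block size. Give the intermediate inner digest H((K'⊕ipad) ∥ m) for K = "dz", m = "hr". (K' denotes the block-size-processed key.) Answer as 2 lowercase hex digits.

04

Key "dz" = 64 7a is 2 bytes ≤ B = 4; zero-pad to 4 bytes: K' = 64 7a 00 00.
K' ⊕ ipad = 52 4c 36 36.
Inner input = 52 4c 36 36 ∥ 68 72.
Inner hash: XOR 52⊕4c⊕36⊕36⊕68⊕72 = 04.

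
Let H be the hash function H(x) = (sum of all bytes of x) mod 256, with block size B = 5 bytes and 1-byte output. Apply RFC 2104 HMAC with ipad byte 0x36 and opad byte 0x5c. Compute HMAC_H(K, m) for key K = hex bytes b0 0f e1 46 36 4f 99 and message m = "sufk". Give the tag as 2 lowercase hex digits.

Key hex bytes b0 0f e1 46 36 4f 99 is 7 bytes > B = 5, so hash it first: H(key) = 04, then zero-pad to 5 bytes: K' = 04 00 00 00 00.
K' ⊕ ipad = 32 36 36 36 36.  K' ⊕ opad = 58 5c 5c 5c 5c.
Inner input = (K'⊕ipad) ∥ m = 32 36 36 36 36 ∥ 73 75 66 6b.
Inner hash: sum = 50+54+54+54+54+115+117+102+107 = 707; mod 256 = 195 → c3.
Outer input = (K'⊕opad) ∥ inner = 58 5c 5c 5c 5c ∥ c3.
Outer hash (tag): sum = 88+92+92+92+92+195 = 651; mod 256 = 139 → 8b.

8b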